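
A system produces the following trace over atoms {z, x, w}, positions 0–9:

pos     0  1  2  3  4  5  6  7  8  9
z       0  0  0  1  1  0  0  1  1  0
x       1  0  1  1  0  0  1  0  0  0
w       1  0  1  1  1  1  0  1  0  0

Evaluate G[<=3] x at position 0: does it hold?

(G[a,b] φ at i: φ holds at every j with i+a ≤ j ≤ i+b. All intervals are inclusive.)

False

Check x at every j in [0,3]:
  j=0: true
  j=1: false
  j=2: true
  j=3: true
Fails at j=1 → formula fails.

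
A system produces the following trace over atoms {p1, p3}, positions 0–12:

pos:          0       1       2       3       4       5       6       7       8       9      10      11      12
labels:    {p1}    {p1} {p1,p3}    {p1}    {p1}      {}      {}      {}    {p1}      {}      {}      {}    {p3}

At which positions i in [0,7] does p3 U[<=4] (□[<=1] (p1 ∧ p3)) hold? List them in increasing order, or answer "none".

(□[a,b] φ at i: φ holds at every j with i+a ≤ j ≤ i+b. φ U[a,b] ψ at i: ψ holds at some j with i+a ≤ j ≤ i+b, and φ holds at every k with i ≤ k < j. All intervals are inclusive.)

Evaluate at each i in [0,7]:
  i=0: ✗ (no rhs in [0,4])
  i=1: ✗ (no rhs in [1,5])
  i=2: ✗ (no rhs in [2,6])
  i=3: ✗ (no rhs in [3,7])
  i=4: ✗ (no rhs in [4,8])
  i=5: ✗ (no rhs in [5,9])
  i=6: ✗ (no rhs in [6,10])
  i=7: ✗ (no rhs in [7,11])

none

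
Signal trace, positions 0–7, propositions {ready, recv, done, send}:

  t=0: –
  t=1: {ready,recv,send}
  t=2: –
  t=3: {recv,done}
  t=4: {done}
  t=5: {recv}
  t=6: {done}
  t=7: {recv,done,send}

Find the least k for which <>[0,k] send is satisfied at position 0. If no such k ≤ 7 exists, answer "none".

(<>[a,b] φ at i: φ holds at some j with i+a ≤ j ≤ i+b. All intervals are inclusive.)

1

Scan j = 0,1,… for send:
  j=0: fails
  j=1: holds
First hit at j=1, so smallest k = 1-0 = 1.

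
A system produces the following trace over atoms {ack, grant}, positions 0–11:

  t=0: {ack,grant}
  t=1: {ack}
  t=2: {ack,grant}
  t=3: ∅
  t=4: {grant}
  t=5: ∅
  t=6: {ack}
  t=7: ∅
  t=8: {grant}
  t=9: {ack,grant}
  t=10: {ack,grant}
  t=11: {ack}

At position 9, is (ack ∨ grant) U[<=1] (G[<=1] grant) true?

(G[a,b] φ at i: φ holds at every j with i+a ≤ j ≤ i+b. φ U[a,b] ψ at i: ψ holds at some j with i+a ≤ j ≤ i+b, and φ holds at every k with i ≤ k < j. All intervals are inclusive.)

Holds

Need some j in [9,10] with G[<=1] grant, and (ack ∨ grant) at every k in [9,j-1].
  j=9: G[<=1] grant holds; no prefix to check → satisfied.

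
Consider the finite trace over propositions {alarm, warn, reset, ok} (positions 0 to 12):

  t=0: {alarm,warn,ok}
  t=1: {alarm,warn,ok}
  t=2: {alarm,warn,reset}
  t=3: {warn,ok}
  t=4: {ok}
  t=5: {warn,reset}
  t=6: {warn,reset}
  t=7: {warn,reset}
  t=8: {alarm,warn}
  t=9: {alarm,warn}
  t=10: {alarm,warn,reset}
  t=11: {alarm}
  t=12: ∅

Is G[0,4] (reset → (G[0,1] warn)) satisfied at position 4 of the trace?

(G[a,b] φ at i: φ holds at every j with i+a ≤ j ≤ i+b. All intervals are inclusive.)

True

Check (reset → (G[0,1] warn)) at every j in [4,8]:
  j=4: antecedent false → ✓
  j=5: antecedent true; consequent holds on [5,6] → ✓
  j=6: antecedent true; consequent holds on [6,7] → ✓
  j=7: antecedent true; consequent holds on [7,8] → ✓
  j=8: antecedent false → ✓
All positions satisfy it → formula holds.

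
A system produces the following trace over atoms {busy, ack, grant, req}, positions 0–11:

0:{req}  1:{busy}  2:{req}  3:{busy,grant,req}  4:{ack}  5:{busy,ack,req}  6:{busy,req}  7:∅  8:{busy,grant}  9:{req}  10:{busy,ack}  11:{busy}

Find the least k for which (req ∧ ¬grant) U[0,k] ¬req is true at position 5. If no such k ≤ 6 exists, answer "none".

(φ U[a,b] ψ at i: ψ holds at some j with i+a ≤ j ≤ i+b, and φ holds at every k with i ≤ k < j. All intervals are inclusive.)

2

Need earliest j ≥ 5 with ¬req, and (req ∧ ¬grant) at every k in [5,j-1].
  j=5: rhs fails.
  j=6: rhs fails.
  j=7: rhs holds; lhs holds on [5,6]. k = 2.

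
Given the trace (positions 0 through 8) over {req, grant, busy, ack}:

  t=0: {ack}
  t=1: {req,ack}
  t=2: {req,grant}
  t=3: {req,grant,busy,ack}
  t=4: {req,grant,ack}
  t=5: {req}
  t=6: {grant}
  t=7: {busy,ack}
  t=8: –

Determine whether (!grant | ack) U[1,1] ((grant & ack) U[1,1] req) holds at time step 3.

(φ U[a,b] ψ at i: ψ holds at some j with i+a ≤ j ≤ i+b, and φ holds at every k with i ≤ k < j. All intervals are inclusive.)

Holds

Need some j in [4,4] with ((grant & ack) U[1,1] req), and (!grant | ack) at every k in [3,j-1].
  j=4: ((grant & ack) U[1,1] req) holds; (!grant | ack) holds at every k in [3,3] → satisfied.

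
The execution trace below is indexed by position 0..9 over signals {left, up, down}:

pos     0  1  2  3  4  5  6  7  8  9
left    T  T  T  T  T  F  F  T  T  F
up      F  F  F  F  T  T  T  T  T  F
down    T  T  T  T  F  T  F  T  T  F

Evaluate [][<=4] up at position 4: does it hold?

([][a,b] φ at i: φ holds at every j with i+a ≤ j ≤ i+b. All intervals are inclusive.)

Check up at every j in [4,8]:
  j=4: true
  j=5: true
  j=6: true
  j=7: true
  j=8: true
All positions satisfy it → formula holds.

Yes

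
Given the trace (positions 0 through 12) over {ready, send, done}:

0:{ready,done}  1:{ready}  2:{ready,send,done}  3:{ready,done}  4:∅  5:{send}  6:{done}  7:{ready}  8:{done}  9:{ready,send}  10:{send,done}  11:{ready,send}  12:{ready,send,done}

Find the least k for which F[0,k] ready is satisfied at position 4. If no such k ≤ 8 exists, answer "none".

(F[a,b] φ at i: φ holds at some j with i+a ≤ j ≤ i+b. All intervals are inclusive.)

Scan j = 4,5,… for ready:
  j=4: fails
  j=5: fails
  j=6: fails
  j=7: holds
First hit at j=7, so smallest k = 7-4 = 3.

3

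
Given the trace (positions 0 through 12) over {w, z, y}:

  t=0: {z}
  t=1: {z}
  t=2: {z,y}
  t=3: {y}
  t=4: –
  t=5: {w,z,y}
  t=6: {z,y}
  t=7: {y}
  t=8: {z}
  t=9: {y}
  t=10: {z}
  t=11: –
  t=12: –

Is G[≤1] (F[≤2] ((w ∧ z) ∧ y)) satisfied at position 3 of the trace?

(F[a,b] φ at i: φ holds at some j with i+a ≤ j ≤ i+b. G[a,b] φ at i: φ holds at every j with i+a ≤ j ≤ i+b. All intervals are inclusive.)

Holds

Check F[≤2] ((w ∧ z) ∧ y) at every j in [3,4]:
  j=3: holds (witness at 5)
  j=4: holds (witness at 5)
All positions satisfy it → formula holds.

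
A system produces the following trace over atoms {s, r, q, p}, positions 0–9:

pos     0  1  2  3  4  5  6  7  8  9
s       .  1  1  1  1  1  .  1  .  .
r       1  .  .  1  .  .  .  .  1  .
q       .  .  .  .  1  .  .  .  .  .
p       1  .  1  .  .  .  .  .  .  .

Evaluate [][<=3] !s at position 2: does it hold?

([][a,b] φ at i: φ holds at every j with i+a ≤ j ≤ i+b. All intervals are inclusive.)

False

Check !s at every j in [2,5]:
  j=2: false
  j=3: false
  j=4: false
  j=5: false
Fails at j=2 → formula fails.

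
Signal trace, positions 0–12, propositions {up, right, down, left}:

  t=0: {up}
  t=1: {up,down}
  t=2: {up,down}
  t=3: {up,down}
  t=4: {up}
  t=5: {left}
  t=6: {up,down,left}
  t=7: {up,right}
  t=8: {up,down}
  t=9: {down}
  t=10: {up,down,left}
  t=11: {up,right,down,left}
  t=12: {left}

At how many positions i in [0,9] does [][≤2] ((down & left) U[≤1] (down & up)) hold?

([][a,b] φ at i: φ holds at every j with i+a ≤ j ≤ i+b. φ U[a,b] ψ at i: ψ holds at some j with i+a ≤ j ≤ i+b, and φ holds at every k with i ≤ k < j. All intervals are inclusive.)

Evaluate at each i in [0,9]:
  i=0: ✗ (fails at j=0)
  i=1: ✓ (all of [1,3])
  i=2: ✗ (fails at j=4)
  i=3: ✗ (fails at j=4)
  i=4: ✗ (fails at j=4)
  i=5: ✗ (fails at j=5)
  i=6: ✗ (fails at j=7)
  i=7: ✗ (fails at j=7)
  i=8: ✗ (fails at j=9)
  i=9: ✗ (fails at j=9)
Positions where it holds: {1} → 1.

1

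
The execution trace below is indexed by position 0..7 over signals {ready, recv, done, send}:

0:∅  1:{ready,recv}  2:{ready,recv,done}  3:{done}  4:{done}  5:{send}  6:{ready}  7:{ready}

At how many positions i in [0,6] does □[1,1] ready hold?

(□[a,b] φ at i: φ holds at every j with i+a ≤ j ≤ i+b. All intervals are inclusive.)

4

Evaluate at each i in [0,6]:
  i=0: ✓ (all of [1,1])
  i=1: ✓ (all of [2,2])
  i=2: ✗ (fails at j=3)
  i=3: ✗ (fails at j=4)
  i=4: ✗ (fails at j=5)
  i=5: ✓ (all of [6,6])
  i=6: ✓ (all of [7,7])
Positions where it holds: {0, 1, 5, 6} → 4.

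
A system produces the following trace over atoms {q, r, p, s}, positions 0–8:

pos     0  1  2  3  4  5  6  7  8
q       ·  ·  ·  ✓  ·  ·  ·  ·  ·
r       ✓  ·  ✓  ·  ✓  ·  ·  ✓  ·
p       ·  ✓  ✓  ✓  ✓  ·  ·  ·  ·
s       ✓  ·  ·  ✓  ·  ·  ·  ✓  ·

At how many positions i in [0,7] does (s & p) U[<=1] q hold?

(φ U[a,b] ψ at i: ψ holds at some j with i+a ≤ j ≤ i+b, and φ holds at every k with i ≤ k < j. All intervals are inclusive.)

Evaluate at each i in [0,7]:
  i=0: ✗ (no rhs in [0,1])
  i=1: ✗ (no rhs in [1,2])
  i=2: ✗ (lhs fails at k=2 before rhs at j=3)
  i=3: ✓ (rhs at j=3)
  i=4: ✗ (no rhs in [4,5])
  i=5: ✗ (no rhs in [5,6])
  i=6: ✗ (no rhs in [6,7])
  i=7: ✗ (no rhs in [7,8])
Positions where it holds: {3} → 1.

1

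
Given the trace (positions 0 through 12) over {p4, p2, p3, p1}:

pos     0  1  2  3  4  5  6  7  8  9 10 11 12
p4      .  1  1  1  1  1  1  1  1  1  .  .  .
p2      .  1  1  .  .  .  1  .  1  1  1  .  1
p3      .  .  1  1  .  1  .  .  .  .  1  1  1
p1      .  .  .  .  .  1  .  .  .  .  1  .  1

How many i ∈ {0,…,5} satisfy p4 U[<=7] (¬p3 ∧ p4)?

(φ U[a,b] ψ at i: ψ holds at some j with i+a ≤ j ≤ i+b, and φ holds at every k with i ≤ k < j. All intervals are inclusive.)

5

Evaluate at each i in [0,5]:
  i=0: ✗ (lhs fails at k=0 before rhs at j=1)
  i=1: ✓ (rhs at j=1)
  i=2: ✓ (rhs at j=4; lhs holds on [2,3])
  i=3: ✓ (rhs at j=4; lhs holds on [3,3])
  i=4: ✓ (rhs at j=4)
  i=5: ✓ (rhs at j=6; lhs holds on [5,5])
Positions where it holds: {1, 2, 3, 4, 5} → 5.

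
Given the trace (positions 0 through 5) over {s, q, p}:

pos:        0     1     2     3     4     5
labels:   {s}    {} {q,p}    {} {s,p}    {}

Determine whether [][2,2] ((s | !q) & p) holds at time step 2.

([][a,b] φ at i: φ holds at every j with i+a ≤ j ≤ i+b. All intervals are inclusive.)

Yes

Check ((s | !q) & p) at every j in [4,4]:
  j=4: true
All positions satisfy it → formula holds.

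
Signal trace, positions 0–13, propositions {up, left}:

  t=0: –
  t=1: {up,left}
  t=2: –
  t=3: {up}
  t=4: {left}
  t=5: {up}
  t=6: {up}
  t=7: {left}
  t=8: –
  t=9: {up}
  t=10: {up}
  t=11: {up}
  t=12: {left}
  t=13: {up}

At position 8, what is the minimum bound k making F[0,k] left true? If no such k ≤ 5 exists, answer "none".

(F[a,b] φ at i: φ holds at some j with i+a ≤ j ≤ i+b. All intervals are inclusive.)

4

Scan j = 8,9,… for left:
  j=8: fails
  j=9: fails
  j=10: fails
  j=11: fails
  j=12: holds
First hit at j=12, so smallest k = 12-8 = 4.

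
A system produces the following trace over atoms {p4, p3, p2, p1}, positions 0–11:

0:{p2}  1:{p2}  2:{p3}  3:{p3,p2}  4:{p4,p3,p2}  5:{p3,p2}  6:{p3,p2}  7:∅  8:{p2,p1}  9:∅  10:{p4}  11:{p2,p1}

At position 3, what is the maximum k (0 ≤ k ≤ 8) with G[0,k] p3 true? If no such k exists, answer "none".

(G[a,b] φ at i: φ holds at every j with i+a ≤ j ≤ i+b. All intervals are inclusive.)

3

p3 must hold from j=3 onward; find where it first fails.
  j=3: holds
  j=4: holds
  j=5: holds
  j=6: holds
  j=7: fails
Holds on [3,6], so largest k = 3.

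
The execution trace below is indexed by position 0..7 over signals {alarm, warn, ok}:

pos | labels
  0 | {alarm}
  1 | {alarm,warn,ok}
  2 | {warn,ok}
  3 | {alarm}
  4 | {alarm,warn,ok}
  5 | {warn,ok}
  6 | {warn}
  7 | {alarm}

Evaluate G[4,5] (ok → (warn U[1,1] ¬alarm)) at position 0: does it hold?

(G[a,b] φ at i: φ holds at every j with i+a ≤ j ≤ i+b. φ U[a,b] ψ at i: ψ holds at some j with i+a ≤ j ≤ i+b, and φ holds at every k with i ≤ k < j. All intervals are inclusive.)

Check (ok → (warn U[1,1] ¬alarm)) at every j in [4,5]:
  j=4: antecedent true; consequent holds → ✓
  j=5: antecedent true; consequent holds → ✓
All positions satisfy it → formula holds.

Yes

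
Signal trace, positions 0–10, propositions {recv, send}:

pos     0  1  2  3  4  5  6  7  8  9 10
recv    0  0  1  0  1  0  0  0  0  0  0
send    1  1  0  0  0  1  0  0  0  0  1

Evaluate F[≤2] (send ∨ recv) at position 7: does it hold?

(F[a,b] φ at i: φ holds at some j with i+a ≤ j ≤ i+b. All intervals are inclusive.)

Check (send ∨ recv) at each j in [7,9]:
  j=7: false
  j=8: false
  j=9: false
No position in the window satisfies it → formula fails.

Does not hold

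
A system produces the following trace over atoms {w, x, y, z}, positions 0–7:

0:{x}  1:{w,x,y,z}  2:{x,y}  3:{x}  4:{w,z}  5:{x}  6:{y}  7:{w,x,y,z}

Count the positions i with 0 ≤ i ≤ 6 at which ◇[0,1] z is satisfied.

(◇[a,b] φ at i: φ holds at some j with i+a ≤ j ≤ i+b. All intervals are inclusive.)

Evaluate at each i in [0,6]:
  i=0: ✓ (witness j=1)
  i=1: ✓ (witness j=1)
  i=2: ✗ (none in [2,3])
  i=3: ✓ (witness j=4)
  i=4: ✓ (witness j=4)
  i=5: ✗ (none in [5,6])
  i=6: ✓ (witness j=7)
Positions where it holds: {0, 1, 3, 4, 6} → 5.

5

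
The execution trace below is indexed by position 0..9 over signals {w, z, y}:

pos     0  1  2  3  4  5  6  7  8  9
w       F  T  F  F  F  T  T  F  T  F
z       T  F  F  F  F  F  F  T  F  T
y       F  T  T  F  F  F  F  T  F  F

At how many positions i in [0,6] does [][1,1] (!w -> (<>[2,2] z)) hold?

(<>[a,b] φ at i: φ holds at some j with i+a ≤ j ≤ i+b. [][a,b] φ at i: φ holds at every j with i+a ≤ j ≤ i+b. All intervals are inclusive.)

Evaluate at each i in [0,6]:
  i=0: ✓ (all of [1,1])
  i=1: ✗ (fails at j=2)
  i=2: ✗ (fails at j=3)
  i=3: ✗ (fails at j=4)
  i=4: ✓ (all of [5,5])
  i=5: ✓ (all of [6,6])
  i=6: ✓ (all of [7,7])
Positions where it holds: {0, 4, 5, 6} → 4.

4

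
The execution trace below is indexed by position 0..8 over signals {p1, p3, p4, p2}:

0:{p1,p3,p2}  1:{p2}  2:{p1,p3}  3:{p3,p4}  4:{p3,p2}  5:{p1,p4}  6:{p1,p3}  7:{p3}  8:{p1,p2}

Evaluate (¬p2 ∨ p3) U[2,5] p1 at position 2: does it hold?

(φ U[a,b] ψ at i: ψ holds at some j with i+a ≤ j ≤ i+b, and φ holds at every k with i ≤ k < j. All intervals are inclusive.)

Need some j in [4,7] with p1, and (¬p2 ∨ p3) at every k in [2,j-1].
  j=4: p1 false.
  j=5: p1 holds; (¬p2 ∨ p3) holds at every k in [2,4] → satisfied.

Yes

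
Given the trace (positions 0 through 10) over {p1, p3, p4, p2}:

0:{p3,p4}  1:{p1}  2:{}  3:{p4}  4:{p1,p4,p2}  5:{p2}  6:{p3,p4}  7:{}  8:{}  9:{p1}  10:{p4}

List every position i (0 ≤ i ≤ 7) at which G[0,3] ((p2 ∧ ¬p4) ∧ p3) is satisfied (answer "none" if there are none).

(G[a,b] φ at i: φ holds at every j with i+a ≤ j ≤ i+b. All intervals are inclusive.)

Evaluate at each i in [0,7]:
  i=0: ✗ (fails at j=0)
  i=1: ✗ (fails at j=1)
  i=2: ✗ (fails at j=2)
  i=3: ✗ (fails at j=3)
  i=4: ✗ (fails at j=4)
  i=5: ✗ (fails at j=5)
  i=6: ✗ (fails at j=6)
  i=7: ✗ (fails at j=7)

none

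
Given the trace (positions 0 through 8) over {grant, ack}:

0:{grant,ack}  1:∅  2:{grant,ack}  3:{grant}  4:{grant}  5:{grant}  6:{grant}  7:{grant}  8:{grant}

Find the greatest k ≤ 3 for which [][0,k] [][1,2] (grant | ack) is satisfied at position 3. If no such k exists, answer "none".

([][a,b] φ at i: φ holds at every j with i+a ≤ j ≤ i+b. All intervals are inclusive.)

3

[][1,2] (grant | ack) must hold from j=3 onward; find where it first fails.
  j=3: holds
  j=4: holds
  j=5: holds
  j=6: holds
Holds through j=6; largest k = 3.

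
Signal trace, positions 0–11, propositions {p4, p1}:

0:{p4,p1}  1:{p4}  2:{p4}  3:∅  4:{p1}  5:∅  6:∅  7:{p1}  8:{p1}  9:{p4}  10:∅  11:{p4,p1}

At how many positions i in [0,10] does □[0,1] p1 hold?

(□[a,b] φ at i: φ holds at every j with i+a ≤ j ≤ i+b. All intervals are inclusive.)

1

Evaluate at each i in [0,10]:
  i=0: ✗ (fails at j=1)
  i=1: ✗ (fails at j=1)
  i=2: ✗ (fails at j=2)
  i=3: ✗ (fails at j=3)
  i=4: ✗ (fails at j=5)
  i=5: ✗ (fails at j=5)
  i=6: ✗ (fails at j=6)
  i=7: ✓ (all of [7,8])
  i=8: ✗ (fails at j=9)
  i=9: ✗ (fails at j=9)
  i=10: ✗ (fails at j=10)
Positions where it holds: {7} → 1.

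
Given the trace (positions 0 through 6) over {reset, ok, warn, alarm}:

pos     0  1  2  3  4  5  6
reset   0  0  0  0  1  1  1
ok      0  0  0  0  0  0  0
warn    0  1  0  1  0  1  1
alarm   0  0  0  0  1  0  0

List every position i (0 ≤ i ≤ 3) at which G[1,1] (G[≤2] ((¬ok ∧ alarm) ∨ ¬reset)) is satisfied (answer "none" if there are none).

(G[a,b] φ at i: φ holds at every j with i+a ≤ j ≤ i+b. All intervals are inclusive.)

Evaluate at each i in [0,3]:
  i=0: ✓ (all of [1,1])
  i=1: ✓ (all of [2,2])
  i=2: ✗ (fails at j=3)
  i=3: ✗ (fails at j=4)

0, 1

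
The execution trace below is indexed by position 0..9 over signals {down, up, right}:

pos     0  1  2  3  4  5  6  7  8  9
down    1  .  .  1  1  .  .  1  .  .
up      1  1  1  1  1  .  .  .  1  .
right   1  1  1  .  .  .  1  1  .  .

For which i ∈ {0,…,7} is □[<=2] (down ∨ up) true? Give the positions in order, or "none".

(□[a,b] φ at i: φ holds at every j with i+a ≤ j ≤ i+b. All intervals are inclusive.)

Evaluate at each i in [0,7]:
  i=0: ✓ (all of [0,2])
  i=1: ✓ (all of [1,3])
  i=2: ✓ (all of [2,4])
  i=3: ✗ (fails at j=5)
  i=4: ✗ (fails at j=5)
  i=5: ✗ (fails at j=5)
  i=6: ✗ (fails at j=6)
  i=7: ✗ (fails at j=9)

0, 1, 2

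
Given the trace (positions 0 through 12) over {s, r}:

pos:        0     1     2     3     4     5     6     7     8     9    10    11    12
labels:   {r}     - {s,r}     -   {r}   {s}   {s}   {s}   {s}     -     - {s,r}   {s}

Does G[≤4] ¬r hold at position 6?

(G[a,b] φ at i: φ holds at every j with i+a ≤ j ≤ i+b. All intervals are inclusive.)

Check ¬r at every j in [6,10]:
  j=6: true
  j=7: true
  j=8: true
  j=9: true
  j=10: true
All positions satisfy it → formula holds.

Yes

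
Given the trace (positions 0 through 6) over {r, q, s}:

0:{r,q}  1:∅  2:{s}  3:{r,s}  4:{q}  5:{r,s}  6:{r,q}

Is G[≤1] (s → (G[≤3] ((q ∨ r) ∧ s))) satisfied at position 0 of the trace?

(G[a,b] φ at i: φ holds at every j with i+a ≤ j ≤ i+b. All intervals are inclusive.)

Holds

Check (s → (G[≤3] ((q ∨ r) ∧ s))) at every j in [0,1]:
  j=0: antecedent false → ✓
  j=1: antecedent false → ✓
All positions satisfy it → formula holds.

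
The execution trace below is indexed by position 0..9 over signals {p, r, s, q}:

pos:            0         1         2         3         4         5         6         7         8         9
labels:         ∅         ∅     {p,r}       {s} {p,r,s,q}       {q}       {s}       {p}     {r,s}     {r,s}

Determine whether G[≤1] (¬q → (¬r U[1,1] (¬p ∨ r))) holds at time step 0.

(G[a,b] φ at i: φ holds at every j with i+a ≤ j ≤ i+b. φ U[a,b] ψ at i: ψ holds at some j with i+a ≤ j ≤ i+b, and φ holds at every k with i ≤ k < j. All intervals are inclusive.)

True

Check (¬q → (¬r U[1,1] (¬p ∨ r))) at every j in [0,1]:
  j=0: antecedent true; consequent holds → ✓
  j=1: antecedent true; consequent holds → ✓
All positions satisfy it → formula holds.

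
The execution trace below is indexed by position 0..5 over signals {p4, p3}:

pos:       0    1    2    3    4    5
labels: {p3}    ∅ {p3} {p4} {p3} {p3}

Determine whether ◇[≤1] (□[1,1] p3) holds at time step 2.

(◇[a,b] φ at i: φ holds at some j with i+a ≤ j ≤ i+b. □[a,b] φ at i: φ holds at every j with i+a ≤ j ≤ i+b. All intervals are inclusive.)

Check □[1,1] p3 at each j in [2,3]:
  j=2: fails at 3
  j=3: holds on [4,4]
Found at j=3 → formula holds.

True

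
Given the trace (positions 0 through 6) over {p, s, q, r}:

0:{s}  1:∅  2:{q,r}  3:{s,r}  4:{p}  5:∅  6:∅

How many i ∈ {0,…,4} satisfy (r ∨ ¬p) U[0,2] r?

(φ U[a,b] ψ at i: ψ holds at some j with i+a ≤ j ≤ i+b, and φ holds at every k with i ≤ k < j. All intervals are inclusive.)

Evaluate at each i in [0,4]:
  i=0: ✓ (rhs at j=2; lhs holds on [0,1])
  i=1: ✓ (rhs at j=2; lhs holds on [1,1])
  i=2: ✓ (rhs at j=2)
  i=3: ✓ (rhs at j=3)
  i=4: ✗ (no rhs in [4,6])
Positions where it holds: {0, 1, 2, 3} → 4.

4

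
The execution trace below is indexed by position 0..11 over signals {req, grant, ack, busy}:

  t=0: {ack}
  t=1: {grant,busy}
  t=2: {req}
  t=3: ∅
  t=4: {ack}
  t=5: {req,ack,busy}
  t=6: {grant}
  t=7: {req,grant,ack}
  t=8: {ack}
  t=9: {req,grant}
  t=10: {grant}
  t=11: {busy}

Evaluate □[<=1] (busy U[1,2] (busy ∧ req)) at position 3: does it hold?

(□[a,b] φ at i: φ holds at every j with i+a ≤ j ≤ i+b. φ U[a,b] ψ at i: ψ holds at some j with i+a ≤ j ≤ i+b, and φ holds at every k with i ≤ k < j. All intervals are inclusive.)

Does not hold

Check (busy U[1,2] (busy ∧ req)) at every j in [3,4]:
  j=3: fails
  j=4: fails
Fails at j=3 → formula fails.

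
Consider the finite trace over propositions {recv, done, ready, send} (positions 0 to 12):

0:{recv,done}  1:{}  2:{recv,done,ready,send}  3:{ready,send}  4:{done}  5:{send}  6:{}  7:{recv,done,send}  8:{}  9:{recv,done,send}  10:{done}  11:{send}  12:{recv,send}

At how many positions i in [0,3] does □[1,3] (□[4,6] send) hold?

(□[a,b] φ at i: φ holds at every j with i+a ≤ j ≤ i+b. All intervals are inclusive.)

0

Evaluate at each i in [0,3]:
  i=0: ✗ (fails at j=1)
  i=1: ✗ (fails at j=2)
  i=2: ✗ (fails at j=3)
  i=3: ✗ (fails at j=4)
Positions where it holds: {} → 0.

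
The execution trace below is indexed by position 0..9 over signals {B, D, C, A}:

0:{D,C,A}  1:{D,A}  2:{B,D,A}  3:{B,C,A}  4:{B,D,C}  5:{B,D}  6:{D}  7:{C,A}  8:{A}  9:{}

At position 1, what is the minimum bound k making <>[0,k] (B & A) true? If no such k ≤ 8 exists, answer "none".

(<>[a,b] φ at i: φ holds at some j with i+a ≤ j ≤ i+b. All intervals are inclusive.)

Scan j = 1,2,… for (B & A):
  j=1: fails
  j=2: holds
First hit at j=2, so smallest k = 2-1 = 1.

1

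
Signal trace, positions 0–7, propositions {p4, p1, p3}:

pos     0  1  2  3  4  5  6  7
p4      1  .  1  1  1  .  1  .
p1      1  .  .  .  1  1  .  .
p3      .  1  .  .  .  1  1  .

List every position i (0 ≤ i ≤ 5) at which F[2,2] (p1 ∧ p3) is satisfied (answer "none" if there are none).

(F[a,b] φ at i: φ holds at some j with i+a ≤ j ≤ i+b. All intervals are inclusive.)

3

Evaluate at each i in [0,5]:
  i=0: ✗ (none in [2,2])
  i=1: ✗ (none in [3,3])
  i=2: ✗ (none in [4,4])
  i=3: ✓ (witness j=5)
  i=4: ✗ (none in [6,6])
  i=5: ✗ (none in [7,7])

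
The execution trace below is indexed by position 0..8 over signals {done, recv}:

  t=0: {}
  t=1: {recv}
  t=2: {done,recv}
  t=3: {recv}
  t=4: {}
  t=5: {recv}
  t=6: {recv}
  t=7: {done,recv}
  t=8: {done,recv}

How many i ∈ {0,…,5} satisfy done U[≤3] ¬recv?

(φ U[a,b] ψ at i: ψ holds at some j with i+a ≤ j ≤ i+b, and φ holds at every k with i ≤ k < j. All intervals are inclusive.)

Evaluate at each i in [0,5]:
  i=0: ✓ (rhs at j=0)
  i=1: ✗ (lhs fails at k=1 before rhs at j=4)
  i=2: ✗ (lhs fails at k=3 before rhs at j=4)
  i=3: ✗ (lhs fails at k=3 before rhs at j=4)
  i=4: ✓ (rhs at j=4)
  i=5: ✗ (no rhs in [5,8])
Positions where it holds: {0, 4} → 2.

2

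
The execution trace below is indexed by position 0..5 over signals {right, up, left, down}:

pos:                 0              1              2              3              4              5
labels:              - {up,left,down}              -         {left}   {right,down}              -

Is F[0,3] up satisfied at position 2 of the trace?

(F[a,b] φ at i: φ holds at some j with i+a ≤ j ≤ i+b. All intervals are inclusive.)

Check up at each j in [2,5]:
  j=2: false
  j=3: false
  j=4: false
  j=5: false
No position in the window satisfies it → formula fails.

Does not hold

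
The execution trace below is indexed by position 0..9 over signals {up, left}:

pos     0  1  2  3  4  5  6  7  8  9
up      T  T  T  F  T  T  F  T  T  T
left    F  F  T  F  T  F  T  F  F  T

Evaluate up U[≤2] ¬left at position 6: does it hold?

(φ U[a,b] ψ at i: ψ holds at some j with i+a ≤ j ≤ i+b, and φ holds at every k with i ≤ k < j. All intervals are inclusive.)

No

Need some j in [6,8] with ¬left, and up at every k in [6,j-1].
  j=6: ¬left false.
  j=7: ¬left holds, but up fails at k=6 → not this j.
  j=8: ¬left holds, but up fails at k=6 → not this j.
No j in the window works → until fails.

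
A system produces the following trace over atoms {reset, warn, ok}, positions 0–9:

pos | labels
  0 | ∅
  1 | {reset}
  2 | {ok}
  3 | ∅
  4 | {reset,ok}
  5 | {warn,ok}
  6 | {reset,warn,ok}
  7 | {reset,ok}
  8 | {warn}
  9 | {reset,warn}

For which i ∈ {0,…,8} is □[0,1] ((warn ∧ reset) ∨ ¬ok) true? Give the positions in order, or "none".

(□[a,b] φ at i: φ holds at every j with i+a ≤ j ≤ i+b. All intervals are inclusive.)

Evaluate at each i in [0,8]:
  i=0: ✓ (all of [0,1])
  i=1: ✗ (fails at j=2)
  i=2: ✗ (fails at j=2)
  i=3: ✗ (fails at j=4)
  i=4: ✗ (fails at j=4)
  i=5: ✗ (fails at j=5)
  i=6: ✗ (fails at j=7)
  i=7: ✗ (fails at j=7)
  i=8: ✓ (all of [8,9])

0, 8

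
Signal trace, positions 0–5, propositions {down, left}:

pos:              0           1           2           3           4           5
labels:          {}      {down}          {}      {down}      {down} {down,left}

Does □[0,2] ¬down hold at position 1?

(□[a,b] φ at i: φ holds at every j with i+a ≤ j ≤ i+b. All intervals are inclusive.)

Check ¬down at every j in [1,3]:
  j=1: false
  j=2: true
  j=3: false
Fails at j=1 → formula fails.

No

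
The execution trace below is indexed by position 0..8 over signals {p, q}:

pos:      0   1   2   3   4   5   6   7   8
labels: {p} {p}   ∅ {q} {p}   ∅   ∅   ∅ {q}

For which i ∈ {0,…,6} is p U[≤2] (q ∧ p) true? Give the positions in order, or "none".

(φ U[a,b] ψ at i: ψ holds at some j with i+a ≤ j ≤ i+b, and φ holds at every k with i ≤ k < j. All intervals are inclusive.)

Evaluate at each i in [0,6]:
  i=0: ✗ (no rhs in [0,2])
  i=1: ✗ (no rhs in [1,3])
  i=2: ✗ (no rhs in [2,4])
  i=3: ✗ (no rhs in [3,5])
  i=4: ✗ (no rhs in [4,6])
  i=5: ✗ (no rhs in [5,7])
  i=6: ✗ (no rhs in [6,8])

none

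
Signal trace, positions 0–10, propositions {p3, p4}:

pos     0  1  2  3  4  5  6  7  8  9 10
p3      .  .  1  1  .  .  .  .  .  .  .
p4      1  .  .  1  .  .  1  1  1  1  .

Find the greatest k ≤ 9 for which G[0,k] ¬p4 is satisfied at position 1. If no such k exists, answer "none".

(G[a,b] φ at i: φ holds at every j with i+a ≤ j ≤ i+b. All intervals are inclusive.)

¬p4 must hold from j=1 onward; find where it first fails.
  j=1: holds
  j=2: holds
  j=3: fails
Holds on [1,2], so largest k = 1.

1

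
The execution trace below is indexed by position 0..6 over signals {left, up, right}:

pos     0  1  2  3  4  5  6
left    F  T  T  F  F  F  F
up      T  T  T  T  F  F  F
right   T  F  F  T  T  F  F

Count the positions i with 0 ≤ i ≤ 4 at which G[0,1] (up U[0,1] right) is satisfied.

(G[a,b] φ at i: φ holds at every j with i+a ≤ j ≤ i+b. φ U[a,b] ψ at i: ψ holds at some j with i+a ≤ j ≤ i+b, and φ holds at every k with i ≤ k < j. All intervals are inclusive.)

2

Evaluate at each i in [0,4]:
  i=0: ✗ (fails at j=1)
  i=1: ✗ (fails at j=1)
  i=2: ✓ (all of [2,3])
  i=3: ✓ (all of [3,4])
  i=4: ✗ (fails at j=5)
Positions where it holds: {2, 3} → 2.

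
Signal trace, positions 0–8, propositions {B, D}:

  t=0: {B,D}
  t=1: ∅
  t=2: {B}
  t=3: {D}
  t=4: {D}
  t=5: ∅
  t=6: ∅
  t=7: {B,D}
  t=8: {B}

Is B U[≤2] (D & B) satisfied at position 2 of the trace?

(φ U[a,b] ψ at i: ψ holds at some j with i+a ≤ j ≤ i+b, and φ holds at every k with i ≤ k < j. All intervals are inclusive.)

False

Need some j in [2,4] with (D & B), and B at every k in [2,j-1].
  j=2: (D & B) false.
  j=3: (D & B) false.
  j=4: (D & B) false.
No j in the window works → until fails.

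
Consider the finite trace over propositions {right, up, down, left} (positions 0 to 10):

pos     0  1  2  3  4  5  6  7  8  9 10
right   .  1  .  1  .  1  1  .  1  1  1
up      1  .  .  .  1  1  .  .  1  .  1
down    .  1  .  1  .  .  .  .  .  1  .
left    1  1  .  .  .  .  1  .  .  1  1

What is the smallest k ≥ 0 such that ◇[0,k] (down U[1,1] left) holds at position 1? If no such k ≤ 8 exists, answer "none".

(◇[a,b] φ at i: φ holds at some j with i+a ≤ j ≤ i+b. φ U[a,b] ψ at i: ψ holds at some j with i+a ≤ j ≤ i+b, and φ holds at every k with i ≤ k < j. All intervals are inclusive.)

Scan j = 1,2,… for (down U[1,1] left):
  j=1: fails
  j=2: fails
  j=3: fails
  j=4: fails
  j=5: fails
  j=6: fails
  j=7: fails
  j=8: fails
  j=9: holds
First hit at j=9, so smallest k = 9-1 = 8.

8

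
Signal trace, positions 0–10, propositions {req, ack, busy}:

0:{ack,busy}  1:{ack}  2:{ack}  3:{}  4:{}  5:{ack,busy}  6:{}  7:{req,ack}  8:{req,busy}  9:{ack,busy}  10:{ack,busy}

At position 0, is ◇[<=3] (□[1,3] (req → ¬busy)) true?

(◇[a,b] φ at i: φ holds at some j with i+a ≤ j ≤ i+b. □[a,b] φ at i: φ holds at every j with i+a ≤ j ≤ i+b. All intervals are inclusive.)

Check □[1,3] (req → ¬busy) at each j in [0,3]:
  j=0: holds on [1,3]
  j=1: holds on [2,4]
  j=2: holds on [3,5]
  j=3: holds on [4,6]
Found at j=0 → formula holds.

Yes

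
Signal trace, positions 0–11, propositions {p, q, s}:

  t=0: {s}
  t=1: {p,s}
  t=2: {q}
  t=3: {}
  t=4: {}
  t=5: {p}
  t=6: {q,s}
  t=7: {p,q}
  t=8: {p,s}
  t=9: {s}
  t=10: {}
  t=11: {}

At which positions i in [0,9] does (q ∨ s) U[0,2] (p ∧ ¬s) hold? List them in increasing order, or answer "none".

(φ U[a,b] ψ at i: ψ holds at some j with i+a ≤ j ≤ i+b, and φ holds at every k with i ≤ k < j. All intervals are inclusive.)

Evaluate at each i in [0,9]:
  i=0: ✗ (no rhs in [0,2])
  i=1: ✗ (no rhs in [1,3])
  i=2: ✗ (no rhs in [2,4])
  i=3: ✗ (lhs fails at k=3 before rhs at j=5)
  i=4: ✗ (lhs fails at k=4 before rhs at j=5)
  i=5: ✓ (rhs at j=5)
  i=6: ✓ (rhs at j=7; lhs holds on [6,6])
  i=7: ✓ (rhs at j=7)
  i=8: ✗ (no rhs in [8,10])
  i=9: ✗ (no rhs in [9,11])

5, 6, 7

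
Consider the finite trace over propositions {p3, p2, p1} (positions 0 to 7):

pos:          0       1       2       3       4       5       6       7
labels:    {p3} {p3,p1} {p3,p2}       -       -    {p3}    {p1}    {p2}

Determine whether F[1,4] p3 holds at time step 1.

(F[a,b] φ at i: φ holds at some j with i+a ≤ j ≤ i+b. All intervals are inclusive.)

Check p3 at each j in [2,5]:
  j=2: true
  j=3: false
  j=4: false
  j=5: true
Found at j=2 → formula holds.

Yes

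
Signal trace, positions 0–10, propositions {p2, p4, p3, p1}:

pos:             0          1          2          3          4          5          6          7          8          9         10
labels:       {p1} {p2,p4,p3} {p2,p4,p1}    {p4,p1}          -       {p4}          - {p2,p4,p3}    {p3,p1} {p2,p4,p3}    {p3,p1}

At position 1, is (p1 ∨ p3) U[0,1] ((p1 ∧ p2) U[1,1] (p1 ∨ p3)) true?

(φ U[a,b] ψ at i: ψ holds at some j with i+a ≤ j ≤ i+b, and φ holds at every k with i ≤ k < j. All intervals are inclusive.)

Need some j in [1,2] with ((p1 ∧ p2) U[1,1] (p1 ∨ p3)), and (p1 ∨ p3) at every k in [1,j-1].
  j=1: ((p1 ∧ p2) U[1,1] (p1 ∨ p3)) — fails.
  j=2: ((p1 ∧ p2) U[1,1] (p1 ∨ p3)) holds; (p1 ∨ p3) holds at every k in [1,1] → satisfied.

True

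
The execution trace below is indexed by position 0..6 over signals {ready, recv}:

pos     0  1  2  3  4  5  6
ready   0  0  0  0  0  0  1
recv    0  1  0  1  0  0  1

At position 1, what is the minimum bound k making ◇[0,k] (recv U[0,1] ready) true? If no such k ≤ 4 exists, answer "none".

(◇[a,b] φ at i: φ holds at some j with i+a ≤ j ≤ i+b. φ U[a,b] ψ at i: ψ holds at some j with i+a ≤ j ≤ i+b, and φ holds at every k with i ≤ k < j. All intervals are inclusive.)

Scan j = 1,2,… for (recv U[0,1] ready):
  j=1: fails
  j=2: fails
  j=3: fails
  j=4: fails
  j=5: fails
No j in [1,5] satisfies it → none.

none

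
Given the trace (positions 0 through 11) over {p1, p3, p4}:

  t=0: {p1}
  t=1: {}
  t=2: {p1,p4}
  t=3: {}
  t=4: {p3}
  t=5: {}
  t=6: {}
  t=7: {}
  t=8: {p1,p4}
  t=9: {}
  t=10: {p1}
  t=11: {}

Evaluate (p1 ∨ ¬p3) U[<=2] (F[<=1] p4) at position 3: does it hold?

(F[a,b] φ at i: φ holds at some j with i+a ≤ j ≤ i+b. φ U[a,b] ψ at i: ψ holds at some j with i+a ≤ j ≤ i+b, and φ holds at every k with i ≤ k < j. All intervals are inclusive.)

Need some j in [3,5] with F[<=1] p4, and (p1 ∨ ¬p3) at every k in [3,j-1].
  j=3: F[<=1] p4 — fails (none in [3,4]).
  j=4: F[<=1] p4 — fails (none in [4,5]).
  j=5: F[<=1] p4 — fails (none in [5,6]).
No j in the window works → until fails.

Does not hold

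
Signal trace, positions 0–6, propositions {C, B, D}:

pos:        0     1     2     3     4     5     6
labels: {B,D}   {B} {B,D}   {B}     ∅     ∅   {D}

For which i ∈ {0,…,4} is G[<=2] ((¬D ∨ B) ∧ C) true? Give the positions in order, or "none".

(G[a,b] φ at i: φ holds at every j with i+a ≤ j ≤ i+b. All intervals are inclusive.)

Evaluate at each i in [0,4]:
  i=0: ✗ (fails at j=0)
  i=1: ✗ (fails at j=1)
  i=2: ✗ (fails at j=2)
  i=3: ✗ (fails at j=3)
  i=4: ✗ (fails at j=4)

none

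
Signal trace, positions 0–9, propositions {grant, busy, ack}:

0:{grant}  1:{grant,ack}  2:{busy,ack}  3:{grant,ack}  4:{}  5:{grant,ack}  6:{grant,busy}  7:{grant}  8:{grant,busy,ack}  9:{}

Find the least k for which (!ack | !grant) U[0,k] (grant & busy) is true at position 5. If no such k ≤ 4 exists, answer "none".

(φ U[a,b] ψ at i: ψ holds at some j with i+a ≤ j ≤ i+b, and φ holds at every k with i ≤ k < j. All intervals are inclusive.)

Need earliest j ≥ 5 with (grant & busy), and (!ack | !grant) at every k in [5,j-1].
  j=5: rhs fails.
  j=6: rhs holds but lhs fails at k=5.
  j=7: rhs fails.
  j=8: rhs holds but lhs fails at k=5.
  j=9: rhs fails.
No witness within the range → none.

none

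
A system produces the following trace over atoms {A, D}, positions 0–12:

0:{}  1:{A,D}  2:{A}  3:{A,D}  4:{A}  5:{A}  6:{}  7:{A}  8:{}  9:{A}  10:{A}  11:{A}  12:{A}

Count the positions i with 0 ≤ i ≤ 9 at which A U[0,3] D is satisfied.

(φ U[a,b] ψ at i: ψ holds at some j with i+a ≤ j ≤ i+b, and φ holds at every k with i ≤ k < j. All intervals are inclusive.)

3

Evaluate at each i in [0,9]:
  i=0: ✗ (lhs fails at k=0 before rhs at j=1)
  i=1: ✓ (rhs at j=1)
  i=2: ✓ (rhs at j=3; lhs holds on [2,2])
  i=3: ✓ (rhs at j=3)
  i=4: ✗ (no rhs in [4,7])
  i=5: ✗ (no rhs in [5,8])
  i=6: ✗ (no rhs in [6,9])
  i=7: ✗ (no rhs in [7,10])
  i=8: ✗ (no rhs in [8,11])
  i=9: ✗ (no rhs in [9,12])
Positions where it holds: {1, 2, 3} → 3.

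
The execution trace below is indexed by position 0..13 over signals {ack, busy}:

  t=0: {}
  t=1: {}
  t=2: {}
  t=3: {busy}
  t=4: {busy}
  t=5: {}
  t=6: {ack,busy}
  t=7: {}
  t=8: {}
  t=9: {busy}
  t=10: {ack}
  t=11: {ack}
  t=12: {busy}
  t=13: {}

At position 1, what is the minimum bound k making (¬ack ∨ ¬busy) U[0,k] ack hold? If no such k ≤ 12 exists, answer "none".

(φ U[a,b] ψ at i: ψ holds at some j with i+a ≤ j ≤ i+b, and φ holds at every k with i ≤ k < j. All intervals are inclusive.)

5

Need earliest j ≥ 1 with ack, and (¬ack ∨ ¬busy) at every k in [1,j-1].
  j=1: rhs fails.
  j=2: rhs fails.
  j=3: rhs fails.
  j=4: rhs fails.
  j=5: rhs fails.
  j=6: rhs holds; lhs holds on [1,5]. k = 5.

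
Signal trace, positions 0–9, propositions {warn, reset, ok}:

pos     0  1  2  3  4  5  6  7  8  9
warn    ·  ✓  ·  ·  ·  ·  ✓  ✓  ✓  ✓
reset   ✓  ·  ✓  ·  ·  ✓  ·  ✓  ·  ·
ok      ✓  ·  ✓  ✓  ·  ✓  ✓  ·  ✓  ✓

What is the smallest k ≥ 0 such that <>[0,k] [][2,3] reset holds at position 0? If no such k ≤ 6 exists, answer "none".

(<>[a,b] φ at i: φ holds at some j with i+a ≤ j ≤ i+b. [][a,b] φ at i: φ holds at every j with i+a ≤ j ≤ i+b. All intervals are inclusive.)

Scan j = 0,1,… for [][2,3] reset:
  j=0: fails
  j=1: fails
  j=2: fails
  j=3: fails
  j=4: fails
  j=5: fails
  j=6: fails
No j in [0,6] satisfies it → none.

none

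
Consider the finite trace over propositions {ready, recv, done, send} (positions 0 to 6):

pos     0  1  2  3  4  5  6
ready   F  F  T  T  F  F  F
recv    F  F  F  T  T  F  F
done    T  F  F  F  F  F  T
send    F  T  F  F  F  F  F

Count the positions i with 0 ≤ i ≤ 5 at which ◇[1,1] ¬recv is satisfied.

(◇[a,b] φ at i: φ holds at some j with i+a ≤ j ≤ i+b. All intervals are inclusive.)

Evaluate at each i in [0,5]:
  i=0: ✓ (witness j=1)
  i=1: ✓ (witness j=2)
  i=2: ✗ (none in [3,3])
  i=3: ✗ (none in [4,4])
  i=4: ✓ (witness j=5)
  i=5: ✓ (witness j=6)
Positions where it holds: {0, 1, 4, 5} → 4.

4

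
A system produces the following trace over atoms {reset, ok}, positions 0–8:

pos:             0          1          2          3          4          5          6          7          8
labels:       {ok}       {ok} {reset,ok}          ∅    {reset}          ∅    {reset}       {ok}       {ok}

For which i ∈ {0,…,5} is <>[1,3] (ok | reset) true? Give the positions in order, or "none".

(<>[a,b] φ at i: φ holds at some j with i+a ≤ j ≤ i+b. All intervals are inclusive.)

0, 1, 2, 3, 4, 5

Evaluate at each i in [0,5]:
  i=0: ✓ (witness j=1)
  i=1: ✓ (witness j=2)
  i=2: ✓ (witness j=4)
  i=3: ✓ (witness j=4)
  i=4: ✓ (witness j=6)
  i=5: ✓ (witness j=6)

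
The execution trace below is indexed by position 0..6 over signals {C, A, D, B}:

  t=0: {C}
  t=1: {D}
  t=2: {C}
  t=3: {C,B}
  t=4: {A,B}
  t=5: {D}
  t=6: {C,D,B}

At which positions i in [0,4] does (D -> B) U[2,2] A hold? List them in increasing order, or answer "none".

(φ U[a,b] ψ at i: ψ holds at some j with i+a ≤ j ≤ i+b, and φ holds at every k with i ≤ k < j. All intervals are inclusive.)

Evaluate at each i in [0,4]:
  i=0: ✗ (no rhs in [2,2])
  i=1: ✗ (no rhs in [3,3])
  i=2: ✓ (rhs at j=4; lhs holds on [2,3])
  i=3: ✗ (no rhs in [5,5])
  i=4: ✗ (no rhs in [6,6])

2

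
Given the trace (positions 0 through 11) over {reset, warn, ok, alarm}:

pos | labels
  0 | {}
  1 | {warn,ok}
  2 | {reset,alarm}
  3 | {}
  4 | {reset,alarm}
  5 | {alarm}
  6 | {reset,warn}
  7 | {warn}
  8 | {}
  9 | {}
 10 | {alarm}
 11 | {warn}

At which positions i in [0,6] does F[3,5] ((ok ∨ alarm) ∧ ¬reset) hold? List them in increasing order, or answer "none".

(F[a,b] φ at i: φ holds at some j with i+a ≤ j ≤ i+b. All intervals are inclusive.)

0, 1, 2, 5, 6

Evaluate at each i in [0,6]:
  i=0: ✓ (witness j=5)
  i=1: ✓ (witness j=5)
  i=2: ✓ (witness j=5)
  i=3: ✗ (none in [6,8])
  i=4: ✗ (none in [7,9])
  i=5: ✓ (witness j=10)
  i=6: ✓ (witness j=10)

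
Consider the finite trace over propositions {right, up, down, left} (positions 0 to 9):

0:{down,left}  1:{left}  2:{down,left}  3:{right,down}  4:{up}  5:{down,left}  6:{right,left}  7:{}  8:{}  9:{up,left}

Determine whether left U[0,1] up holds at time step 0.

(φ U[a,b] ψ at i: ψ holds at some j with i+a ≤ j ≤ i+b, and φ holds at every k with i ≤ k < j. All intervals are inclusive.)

Does not hold

Need some j in [0,1] with up, and left at every k in [0,j-1].
  j=0: up false.
  j=1: up false.
No j in the window works → until fails.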